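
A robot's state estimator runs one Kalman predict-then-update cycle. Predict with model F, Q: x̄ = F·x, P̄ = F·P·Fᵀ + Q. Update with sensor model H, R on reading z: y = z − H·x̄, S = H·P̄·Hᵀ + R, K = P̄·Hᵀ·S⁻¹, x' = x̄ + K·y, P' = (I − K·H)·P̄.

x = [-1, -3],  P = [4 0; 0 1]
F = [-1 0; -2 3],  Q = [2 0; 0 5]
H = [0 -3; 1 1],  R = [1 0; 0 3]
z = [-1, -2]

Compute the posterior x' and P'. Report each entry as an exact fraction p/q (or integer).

x̄ = F·x = [1, -7]
P̄ = F·P·Fᵀ + Q = [6 8; 8 30]
y = z − H·x̄ = [-22, 4]
S = H·P̄·Hᵀ + R = [271 -114; -114 55]
K = P̄·Hᵀ·S⁻¹ = [12/83 46/83; -618/1909 38/1909]
x' = x̄ + K·y = [3/83, 385/1909]
P' = (I − K·H)·P̄ = [142/83 -4/83; -4/83 206/1909]

x' = [3/83, 385/1909]
P' = [142/83 -4/83; -4/83 206/1909]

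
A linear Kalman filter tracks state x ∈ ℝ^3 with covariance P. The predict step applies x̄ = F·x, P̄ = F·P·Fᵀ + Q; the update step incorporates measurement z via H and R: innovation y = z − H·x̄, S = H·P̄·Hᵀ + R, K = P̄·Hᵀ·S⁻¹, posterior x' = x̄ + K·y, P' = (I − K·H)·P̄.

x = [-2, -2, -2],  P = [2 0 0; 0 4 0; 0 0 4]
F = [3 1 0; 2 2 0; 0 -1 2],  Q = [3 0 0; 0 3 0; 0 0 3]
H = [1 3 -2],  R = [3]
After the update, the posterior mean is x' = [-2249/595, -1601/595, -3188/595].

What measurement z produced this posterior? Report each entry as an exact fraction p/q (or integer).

z = [-1]

x̄ = F·x = [-8, -8, -2]
P̄ = F·P·Fᵀ + Q = [25 20 -4; 20 27 -8; -4 -8 23]
S = H·P̄·Hᵀ + R = [595]
K = P̄·Hᵀ·S⁻¹ = [93/595; 117/595; -74/595]
x' − x̄ = [2511/595, 3159/595, -1998/595] = K·y
y = (KᵀK)⁻¹·Kᵀ·(x' − x̄) = [27]
z = y + H·x̄ = [27] + [-28] = [-1]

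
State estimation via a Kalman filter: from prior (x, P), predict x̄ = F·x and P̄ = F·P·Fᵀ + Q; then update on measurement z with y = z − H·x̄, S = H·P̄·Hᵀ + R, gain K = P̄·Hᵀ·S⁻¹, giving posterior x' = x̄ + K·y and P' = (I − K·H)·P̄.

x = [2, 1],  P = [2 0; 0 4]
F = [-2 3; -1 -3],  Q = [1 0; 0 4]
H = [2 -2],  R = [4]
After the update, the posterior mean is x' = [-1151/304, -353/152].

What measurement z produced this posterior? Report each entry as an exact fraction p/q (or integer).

z = [-3]

x̄ = F·x = [-1, -5]
P̄ = F·P·Fᵀ + Q = [45 -32; -32 42]
S = H·P̄·Hᵀ + R = [608]
K = P̄·Hᵀ·S⁻¹ = [77/304; -37/152]
x' − x̄ = [-847/304, 407/152] = K·y
y = (KᵀK)⁻¹·Kᵀ·(x' − x̄) = [-11]
z = y + H·x̄ = [-11] + [8] = [-3]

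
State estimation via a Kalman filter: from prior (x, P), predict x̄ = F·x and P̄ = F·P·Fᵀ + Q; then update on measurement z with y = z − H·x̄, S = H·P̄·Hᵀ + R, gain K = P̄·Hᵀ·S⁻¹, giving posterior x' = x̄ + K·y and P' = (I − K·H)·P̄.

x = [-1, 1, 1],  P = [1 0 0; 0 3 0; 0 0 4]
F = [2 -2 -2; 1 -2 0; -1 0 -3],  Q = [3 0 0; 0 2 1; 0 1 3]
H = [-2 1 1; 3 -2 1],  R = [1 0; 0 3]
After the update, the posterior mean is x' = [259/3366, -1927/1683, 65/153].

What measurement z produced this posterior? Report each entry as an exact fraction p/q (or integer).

x̄ = F·x = [-6, -3, -2]
P̄ = F·P·Fᵀ + Q = [35 14 22; 14 15 0; 22 0 40]
S = H·P̄·Hᵀ + R = [52 -80; -80 382]
K = P̄·Hᵀ·S⁻¹ = [-1267/3366 607/3366; -2003/6732 -52/1683; 79/153 59/153]
x' − x̄ = [20455/3366, 3122/1683, 371/153] = K·y
y = (KᵀK)⁻¹·Kᵀ·(x' − x̄) = [-8, 17]
z = y + H·x̄ = [-8, 17] + [7, -14] = [-1, 3]

z = [-1, 3]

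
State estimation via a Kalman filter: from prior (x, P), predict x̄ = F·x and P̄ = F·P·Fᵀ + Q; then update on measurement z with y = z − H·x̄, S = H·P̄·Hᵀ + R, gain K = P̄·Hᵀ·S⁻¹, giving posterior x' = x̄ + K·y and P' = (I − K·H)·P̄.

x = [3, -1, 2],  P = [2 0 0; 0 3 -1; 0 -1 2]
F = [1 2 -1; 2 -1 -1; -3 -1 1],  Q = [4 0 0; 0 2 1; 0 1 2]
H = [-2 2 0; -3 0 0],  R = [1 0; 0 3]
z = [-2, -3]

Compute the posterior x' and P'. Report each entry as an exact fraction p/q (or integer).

x̄ = F·x = [-1, 5, -6]
P̄ = F·P·Fᵀ + Q = [24 1 -17; 1 13 -10; -17 -10 27]
y = z − H·x̄ = [-14, -6]
S = H·P̄·Hᵀ + R = [141 138; 138 219]
K = P̄·Hᵀ·S⁻¹ = [-46/3945 -1268/3945; 126/263 -83/263; -1324/3945 1753/3945]
x' = x̄ + K·y = [4307/3945, 49/263, -15652/3945]
P' = (I − K·H)·P̄ = [1268/3945 83/263 -1753/3945; 83/263 146/263 -161/263; -1753/3945 -161/263 35648/3945]

x' = [4307/3945, 49/263, -15652/3945]
P' = [1268/3945 83/263 -1753/3945; 83/263 146/263 -161/263; -1753/3945 -161/263 35648/3945]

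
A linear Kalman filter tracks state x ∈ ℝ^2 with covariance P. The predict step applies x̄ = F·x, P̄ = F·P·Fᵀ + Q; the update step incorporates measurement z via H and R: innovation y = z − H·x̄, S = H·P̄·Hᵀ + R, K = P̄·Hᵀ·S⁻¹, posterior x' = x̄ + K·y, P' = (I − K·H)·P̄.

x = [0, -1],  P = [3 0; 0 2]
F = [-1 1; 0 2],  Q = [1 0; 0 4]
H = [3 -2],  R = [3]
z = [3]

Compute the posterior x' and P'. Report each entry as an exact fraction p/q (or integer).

x̄ = F·x = [-1, -2]
P̄ = F·P·Fᵀ + Q = [6 4; 4 12]
y = z − H·x̄ = [2]
S = H·P̄·Hᵀ + R = [57]
K = P̄·Hᵀ·S⁻¹ = [10/57; -4/19]
x' = x̄ + K·y = [-37/57, -46/19]
P' = (I − K·H)·P̄ = [242/57 116/19; 116/19 180/19]

x' = [-37/57, -46/19]
P' = [242/57 116/19; 116/19 180/19]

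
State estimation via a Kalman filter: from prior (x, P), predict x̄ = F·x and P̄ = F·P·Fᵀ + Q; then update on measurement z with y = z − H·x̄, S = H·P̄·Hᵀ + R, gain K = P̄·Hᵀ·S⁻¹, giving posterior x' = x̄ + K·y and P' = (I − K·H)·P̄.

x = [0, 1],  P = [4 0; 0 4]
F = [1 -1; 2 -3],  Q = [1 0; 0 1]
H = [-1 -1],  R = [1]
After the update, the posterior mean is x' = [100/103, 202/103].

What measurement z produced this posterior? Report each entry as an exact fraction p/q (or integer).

z = [-3]

x̄ = F·x = [-1, -3]
P̄ = F·P·Fᵀ + Q = [9 20; 20 53]
S = H·P̄·Hᵀ + R = [103]
K = P̄·Hᵀ·S⁻¹ = [-29/103; -73/103]
x' − x̄ = [203/103, 511/103] = K·y
y = (KᵀK)⁻¹·Kᵀ·(x' − x̄) = [-7]
z = y + H·x̄ = [-7] + [4] = [-3]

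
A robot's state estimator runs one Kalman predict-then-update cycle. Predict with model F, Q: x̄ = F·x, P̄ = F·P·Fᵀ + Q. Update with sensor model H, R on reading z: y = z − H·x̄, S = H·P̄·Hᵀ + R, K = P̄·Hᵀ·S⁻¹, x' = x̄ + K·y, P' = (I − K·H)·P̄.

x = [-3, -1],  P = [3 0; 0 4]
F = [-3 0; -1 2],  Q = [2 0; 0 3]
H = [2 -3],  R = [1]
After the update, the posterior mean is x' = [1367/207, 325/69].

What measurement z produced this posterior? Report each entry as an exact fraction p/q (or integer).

z = [-1]

x̄ = F·x = [9, 1]
P̄ = F·P·Fᵀ + Q = [29 9; 9 22]
S = H·P̄·Hᵀ + R = [207]
K = P̄·Hᵀ·S⁻¹ = [31/207; -16/69]
x' − x̄ = [-496/207, 256/69] = K·y
y = (KᵀK)⁻¹·Kᵀ·(x' − x̄) = [-16]
z = y + H·x̄ = [-16] + [15] = [-1]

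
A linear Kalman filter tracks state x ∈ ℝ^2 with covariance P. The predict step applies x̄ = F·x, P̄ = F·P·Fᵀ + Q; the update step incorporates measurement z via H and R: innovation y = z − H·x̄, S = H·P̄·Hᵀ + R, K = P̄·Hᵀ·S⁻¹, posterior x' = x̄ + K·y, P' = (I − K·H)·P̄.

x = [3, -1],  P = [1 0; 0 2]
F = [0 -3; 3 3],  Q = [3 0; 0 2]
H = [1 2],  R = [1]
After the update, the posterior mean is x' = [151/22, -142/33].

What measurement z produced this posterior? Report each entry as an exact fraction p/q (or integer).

z = [-2]

x̄ = F·x = [3, 6]
P̄ = F·P·Fᵀ + Q = [21 -18; -18 29]
S = H·P̄·Hᵀ + R = [66]
K = P̄·Hᵀ·S⁻¹ = [-5/22; 20/33]
x' − x̄ = [85/22, -340/33] = K·y
y = (KᵀK)⁻¹·Kᵀ·(x' − x̄) = [-17]
z = y + H·x̄ = [-17] + [15] = [-2]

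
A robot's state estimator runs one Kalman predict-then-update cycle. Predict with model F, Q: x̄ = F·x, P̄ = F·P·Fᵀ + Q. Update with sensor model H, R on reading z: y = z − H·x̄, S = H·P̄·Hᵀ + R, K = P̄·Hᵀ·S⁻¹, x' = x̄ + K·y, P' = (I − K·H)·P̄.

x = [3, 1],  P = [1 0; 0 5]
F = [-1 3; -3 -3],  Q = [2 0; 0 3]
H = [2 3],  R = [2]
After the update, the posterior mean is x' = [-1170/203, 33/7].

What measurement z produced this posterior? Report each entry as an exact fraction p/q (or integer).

x̄ = F·x = [0, -12]
P̄ = F·P·Fᵀ + Q = [48 -42; -42 57]
S = H·P̄·Hᵀ + R = [203]
K = P̄·Hᵀ·S⁻¹ = [-30/203; 3/7]
x' − x̄ = [-1170/203, 117/7] = K·y
y = (KᵀK)⁻¹·Kᵀ·(x' − x̄) = [39]
z = y + H·x̄ = [39] + [-36] = [3]

z = [3]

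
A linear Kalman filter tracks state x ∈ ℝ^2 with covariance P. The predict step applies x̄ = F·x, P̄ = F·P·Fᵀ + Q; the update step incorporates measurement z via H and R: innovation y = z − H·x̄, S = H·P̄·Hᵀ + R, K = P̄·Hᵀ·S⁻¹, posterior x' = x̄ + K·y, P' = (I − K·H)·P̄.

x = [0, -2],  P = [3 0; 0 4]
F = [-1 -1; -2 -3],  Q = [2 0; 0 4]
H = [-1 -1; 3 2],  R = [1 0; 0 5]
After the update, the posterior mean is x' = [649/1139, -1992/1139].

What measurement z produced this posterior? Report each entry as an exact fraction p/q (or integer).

x̄ = F·x = [2, 6]
P̄ = F·P·Fᵀ + Q = [9 18; 18 52]
S = H·P̄·Hᵀ + R = [98 -221; -221 510]
K = P̄·Hᵀ·S⁻¹ = [9/67 207/1139; -46/67 14/1139]
x' − x̄ = [-1629/1139, -8826/1139] = K·y
y = (KᵀK)⁻¹·Kᵀ·(x' − x̄) = [11, -16]
z = y + H·x̄ = [11, -16] + [-8, 18] = [3, 2]

z = [3, 2]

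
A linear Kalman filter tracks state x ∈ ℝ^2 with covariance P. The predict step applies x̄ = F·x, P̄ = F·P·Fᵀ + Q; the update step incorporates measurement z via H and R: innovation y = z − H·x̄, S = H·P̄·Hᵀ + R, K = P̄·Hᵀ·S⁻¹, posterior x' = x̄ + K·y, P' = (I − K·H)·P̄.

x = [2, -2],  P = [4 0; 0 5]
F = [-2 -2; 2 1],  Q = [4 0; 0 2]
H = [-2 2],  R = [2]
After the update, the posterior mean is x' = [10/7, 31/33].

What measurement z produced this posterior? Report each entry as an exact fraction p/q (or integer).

x̄ = F·x = [0, 2]
P̄ = F·P·Fᵀ + Q = [40 -26; -26 23]
S = H·P̄·Hᵀ + R = [462]
K = P̄·Hᵀ·S⁻¹ = [-2/7; 7/33]
x' − x̄ = [10/7, -35/33] = K·y
y = (KᵀK)⁻¹·Kᵀ·(x' − x̄) = [-5]
z = y + H·x̄ = [-5] + [4] = [-1]

z = [-1]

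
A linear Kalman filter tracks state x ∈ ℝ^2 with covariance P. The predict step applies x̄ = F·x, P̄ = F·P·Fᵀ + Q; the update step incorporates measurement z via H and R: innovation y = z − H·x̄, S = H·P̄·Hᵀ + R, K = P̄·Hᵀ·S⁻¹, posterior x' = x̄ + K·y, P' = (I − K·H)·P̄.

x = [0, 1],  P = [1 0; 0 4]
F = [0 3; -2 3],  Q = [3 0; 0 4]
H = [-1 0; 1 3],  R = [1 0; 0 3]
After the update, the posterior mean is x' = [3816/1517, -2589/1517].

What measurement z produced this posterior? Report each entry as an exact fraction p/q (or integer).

x̄ = F·x = [3, 3]
P̄ = F·P·Fᵀ + Q = [39 36; 36 44]
S = H·P̄·Hᵀ + R = [40 -147; -147 654]
K = P̄·Hᵀ·S⁻¹ = [-1299/1517 49/1517; 384/1517 476/1517]
x' − x̄ = [-735/1517, -7140/1517] = K·y
y = (KᵀK)⁻¹·Kᵀ·(x' − x̄) = [0, -15]
z = y + H·x̄ = [0, -15] + [-3, 12] = [-3, -3]

z = [-3, -3]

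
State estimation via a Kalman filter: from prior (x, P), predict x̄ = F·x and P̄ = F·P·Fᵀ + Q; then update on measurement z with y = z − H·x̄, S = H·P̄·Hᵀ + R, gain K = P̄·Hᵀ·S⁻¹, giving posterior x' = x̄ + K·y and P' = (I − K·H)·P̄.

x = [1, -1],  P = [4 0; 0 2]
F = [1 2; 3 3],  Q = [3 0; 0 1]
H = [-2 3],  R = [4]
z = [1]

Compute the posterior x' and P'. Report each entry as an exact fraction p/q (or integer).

x̄ = F·x = [-1, 0]
P̄ = F·P·Fᵀ + Q = [15 24; 24 55]
y = z − H·x̄ = [-1]
S = H·P̄·Hᵀ + R = [271]
K = P̄·Hᵀ·S⁻¹ = [42/271; 117/271]
x' = x̄ + K·y = [-313/271, -117/271]
P' = (I − K·H)·P̄ = [2301/271 1590/271; 1590/271 1216/271]

x' = [-313/271, -117/271]
P' = [2301/271 1590/271; 1590/271 1216/271]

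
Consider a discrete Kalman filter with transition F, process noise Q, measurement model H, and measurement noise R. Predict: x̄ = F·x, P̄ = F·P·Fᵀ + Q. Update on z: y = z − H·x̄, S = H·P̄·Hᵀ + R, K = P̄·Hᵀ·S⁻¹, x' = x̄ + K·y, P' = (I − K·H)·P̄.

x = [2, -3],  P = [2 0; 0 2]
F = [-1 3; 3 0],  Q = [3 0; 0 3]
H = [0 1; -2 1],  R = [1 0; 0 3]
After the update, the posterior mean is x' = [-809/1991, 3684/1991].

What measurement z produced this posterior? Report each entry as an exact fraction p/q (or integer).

z = [2, 2]

x̄ = F·x = [-11, 6]
P̄ = F·P·Fᵀ + Q = [23 -6; -6 21]
S = H·P̄·Hᵀ + R = [22 33; 33 140]
K = P̄·Hᵀ·S⁻¹ = [876/1991 -86/181; 1851/1991 3/181]
x' − x̄ = [21092/1991, -8262/1991] = K·y
y = (KᵀK)⁻¹·Kᵀ·(x' − x̄) = [-4, -26]
z = y + H·x̄ = [-4, -26] + [6, 28] = [2, 2]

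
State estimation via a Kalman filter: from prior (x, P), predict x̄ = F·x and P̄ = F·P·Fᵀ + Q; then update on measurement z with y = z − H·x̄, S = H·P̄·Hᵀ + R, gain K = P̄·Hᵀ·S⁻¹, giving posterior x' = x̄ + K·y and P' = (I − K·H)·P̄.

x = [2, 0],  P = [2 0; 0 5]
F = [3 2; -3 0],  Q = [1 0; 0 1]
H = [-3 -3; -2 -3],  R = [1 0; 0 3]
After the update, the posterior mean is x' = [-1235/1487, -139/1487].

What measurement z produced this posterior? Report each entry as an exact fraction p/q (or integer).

z = [3, 1]

x̄ = F·x = [6, -6]
P̄ = F·P·Fᵀ + Q = [39 -18; -18 19]
S = H·P̄·Hᵀ + R = [199 135; 135 114]
K = P̄·Hᵀ·S⁻¹ = [-1314/1487 1243/1487; 831/1487 -1258/1487]
x' − x̄ = [-10157/1487, 8783/1487] = K·y
y = (KᵀK)⁻¹·Kᵀ·(x' − x̄) = [3, -5]
z = y + H·x̄ = [3, -5] + [0, 6] = [3, 1]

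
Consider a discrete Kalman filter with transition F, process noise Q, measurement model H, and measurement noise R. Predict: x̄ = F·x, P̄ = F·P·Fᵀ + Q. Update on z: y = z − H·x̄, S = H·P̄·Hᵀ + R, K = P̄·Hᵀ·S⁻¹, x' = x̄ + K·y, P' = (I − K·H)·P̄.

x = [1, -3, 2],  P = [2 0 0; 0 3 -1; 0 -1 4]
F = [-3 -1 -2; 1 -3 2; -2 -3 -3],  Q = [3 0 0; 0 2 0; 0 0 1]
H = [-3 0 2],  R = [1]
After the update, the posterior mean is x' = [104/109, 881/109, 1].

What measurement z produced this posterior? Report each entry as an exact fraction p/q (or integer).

x̄ = F·x = [-4, 14, 1]
P̄ = F·P·Fᵀ + Q = [36 -17 36; -17 59 -4; 36 -4 54]
S = H·P̄·Hᵀ + R = [109]
K = P̄·Hᵀ·S⁻¹ = [-36/109; 43/109; 0]
x' − x̄ = [540/109, -645/109, 0] = K·y
y = (KᵀK)⁻¹·Kᵀ·(x' − x̄) = [-15]
z = y + H·x̄ = [-15] + [14] = [-1]

z = [-1]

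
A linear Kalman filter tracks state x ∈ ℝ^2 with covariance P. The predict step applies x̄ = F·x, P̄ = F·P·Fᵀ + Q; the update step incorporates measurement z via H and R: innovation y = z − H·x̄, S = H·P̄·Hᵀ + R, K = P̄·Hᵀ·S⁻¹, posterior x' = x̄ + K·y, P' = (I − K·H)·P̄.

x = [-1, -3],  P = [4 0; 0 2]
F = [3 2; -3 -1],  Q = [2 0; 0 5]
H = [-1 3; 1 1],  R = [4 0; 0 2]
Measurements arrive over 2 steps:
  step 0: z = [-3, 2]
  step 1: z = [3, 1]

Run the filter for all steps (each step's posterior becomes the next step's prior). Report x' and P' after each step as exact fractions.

step 0: x' = [5589/3719, -1626/3719], P' = [4342/3719 218/3719; 218/3719 1306/3719]
step 1: x' = [-12585/554083, 492828/554083], P' = [4273916/3878581 194164/3878581; 194164/3878581 1347464/3878581]

step 0: x̄ = F·x = [-9, 6]
step 0: P̄ = F·P·Fᵀ + Q = [46 -40; -40 43]
step 0: y = z − H·x̄ = [-30, 5]
step 0: S = H·P̄·Hᵀ + R = [677 3; 3 11]
step 0: K = P̄·Hᵀ·S⁻¹ = [-922/3719 2280/3719; 925/3719 762/3719]
step 0: x' = x̄ + K·y = [5589/3719, -1626/3719]
step 0: P' = (I − K·H)·P̄ = [4342/3719 218/3719; 218/3719 1306/3719]
step 1: x̄ = F·x = [13515/3719, -15141/3719]
step 1: P̄ = F·P·Fᵀ + Q = [54356/3719 -43652/3719; -43652/3719 60287/3719]
step 1: y = z − H·x̄ = [70095/3719, 5345/3719]
step 1: S = H·P̄·Hᵀ + R = [873727/3719 39201/3719; 39201/3719 34777/3719]
step 1: K = P̄·Hᵀ·S⁻¹ = [-922856/3878581 2234040/3878581; 962057/3878581 770814/3878581]
step 1: x' = x̄ + K·y = [-12585/554083, 492828/554083]
step 1: P' = (I − K·H)·P̄ = [4273916/3878581 194164/3878581; 194164/3878581 1347464/3878581]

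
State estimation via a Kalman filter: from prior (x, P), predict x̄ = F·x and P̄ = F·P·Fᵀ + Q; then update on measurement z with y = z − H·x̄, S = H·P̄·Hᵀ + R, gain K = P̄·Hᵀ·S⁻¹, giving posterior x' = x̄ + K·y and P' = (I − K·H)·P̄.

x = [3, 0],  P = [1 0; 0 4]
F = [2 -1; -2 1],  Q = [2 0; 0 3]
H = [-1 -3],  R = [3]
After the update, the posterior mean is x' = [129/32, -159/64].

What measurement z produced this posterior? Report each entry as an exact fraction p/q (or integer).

x̄ = F·x = [6, -6]
P̄ = F·P·Fᵀ + Q = [10 -8; -8 11]
S = H·P̄·Hᵀ + R = [64]
K = P̄·Hᵀ·S⁻¹ = [7/32; -25/64]
x' − x̄ = [-63/32, 225/64] = K·y
y = (KᵀK)⁻¹·Kᵀ·(x' − x̄) = [-9]
z = y + H·x̄ = [-9] + [12] = [3]

z = [3]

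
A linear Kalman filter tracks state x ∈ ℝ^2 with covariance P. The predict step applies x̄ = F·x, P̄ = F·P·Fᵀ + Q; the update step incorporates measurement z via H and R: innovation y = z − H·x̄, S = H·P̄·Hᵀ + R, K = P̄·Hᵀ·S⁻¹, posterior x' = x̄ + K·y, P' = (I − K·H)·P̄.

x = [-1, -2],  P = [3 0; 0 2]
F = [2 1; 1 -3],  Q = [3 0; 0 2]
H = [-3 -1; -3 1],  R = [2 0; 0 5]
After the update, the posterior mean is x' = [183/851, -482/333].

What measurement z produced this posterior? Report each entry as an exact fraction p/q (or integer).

x̄ = F·x = [-4, 5]
P̄ = F·P·Fᵀ + Q = [17 0; 0 23]
S = H·P̄·Hᵀ + R = [178 130; 130 181]
K = P̄·Hᵀ·S⁻¹ = [-289/1702 -136/851; -311/666 154/333]
x' − x̄ = [3587/851, -2147/333] = K·y
y = (KᵀK)⁻¹·Kᵀ·(x' − x̄) = [-6, -20]
z = y + H·x̄ = [-6, -20] + [7, 17] = [1, -3]

z = [1, -3]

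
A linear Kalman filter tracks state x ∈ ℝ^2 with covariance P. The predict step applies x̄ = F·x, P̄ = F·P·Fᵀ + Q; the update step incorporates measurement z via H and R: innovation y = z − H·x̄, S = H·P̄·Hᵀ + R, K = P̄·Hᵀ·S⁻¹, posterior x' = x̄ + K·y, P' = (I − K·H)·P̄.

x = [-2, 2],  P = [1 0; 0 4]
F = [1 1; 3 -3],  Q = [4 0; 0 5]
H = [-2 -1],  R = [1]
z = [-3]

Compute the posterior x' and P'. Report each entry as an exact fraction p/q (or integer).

x̄ = F·x = [0, -12]
P̄ = F·P·Fᵀ + Q = [9 -9; -9 50]
y = z − H·x̄ = [-15]
S = H·P̄·Hᵀ + R = [51]
K = P̄·Hᵀ·S⁻¹ = [-3/17; -32/51]
x' = x̄ + K·y = [45/17, -44/17]
P' = (I − K·H)·P̄ = [126/17 -249/17; -249/17 1526/51]

x' = [45/17, -44/17]
P' = [126/17 -249/17; -249/17 1526/51]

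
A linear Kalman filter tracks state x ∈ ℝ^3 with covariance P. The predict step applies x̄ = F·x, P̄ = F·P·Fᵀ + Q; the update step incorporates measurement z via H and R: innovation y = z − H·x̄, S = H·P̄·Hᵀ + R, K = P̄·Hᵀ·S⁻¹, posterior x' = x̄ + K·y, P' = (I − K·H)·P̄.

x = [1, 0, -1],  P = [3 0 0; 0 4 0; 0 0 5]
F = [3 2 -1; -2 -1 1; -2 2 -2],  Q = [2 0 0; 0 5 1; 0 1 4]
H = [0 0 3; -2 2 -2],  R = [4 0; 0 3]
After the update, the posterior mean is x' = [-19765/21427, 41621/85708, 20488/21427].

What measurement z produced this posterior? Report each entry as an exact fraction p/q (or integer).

x̄ = F·x = [4, -3, 0]
P̄ = F·P·Fᵀ + Q = [50 -31 8; -31 26 -5; 8 -5 52]
S = H·P̄·Hᵀ + R = [472 -390; -390 867]
K = P̄·Hᵀ·S⁻¹ = [-4051/21427 -18664/64281; 11785/85708 26339/128562; 7046/21427 -130/64281]
x' − x̄ = [-105473/21427, 298745/85708, 20488/21427] = K·y
y = (KᵀK)⁻¹·Kᵀ·(x' − x̄) = [3, 15]
z = y + H·x̄ = [3, 15] + [0, -14] = [3, 1]

z = [3, 1]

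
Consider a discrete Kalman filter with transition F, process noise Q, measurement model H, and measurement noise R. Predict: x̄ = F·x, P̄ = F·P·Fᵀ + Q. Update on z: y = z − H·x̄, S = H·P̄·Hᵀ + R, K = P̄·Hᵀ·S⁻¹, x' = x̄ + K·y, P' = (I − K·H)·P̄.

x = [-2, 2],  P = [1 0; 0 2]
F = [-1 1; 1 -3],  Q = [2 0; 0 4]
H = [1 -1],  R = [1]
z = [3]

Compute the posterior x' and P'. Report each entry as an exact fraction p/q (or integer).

x̄ = F·x = [4, -8]
P̄ = F·P·Fᵀ + Q = [5 -7; -7 23]
y = z − H·x̄ = [-9]
S = H·P̄·Hᵀ + R = [43]
K = P̄·Hᵀ·S⁻¹ = [12/43; -30/43]
x' = x̄ + K·y = [64/43, -74/43]
P' = (I − K·H)·P̄ = [71/43 59/43; 59/43 89/43]

x' = [64/43, -74/43]
P' = [71/43 59/43; 59/43 89/43]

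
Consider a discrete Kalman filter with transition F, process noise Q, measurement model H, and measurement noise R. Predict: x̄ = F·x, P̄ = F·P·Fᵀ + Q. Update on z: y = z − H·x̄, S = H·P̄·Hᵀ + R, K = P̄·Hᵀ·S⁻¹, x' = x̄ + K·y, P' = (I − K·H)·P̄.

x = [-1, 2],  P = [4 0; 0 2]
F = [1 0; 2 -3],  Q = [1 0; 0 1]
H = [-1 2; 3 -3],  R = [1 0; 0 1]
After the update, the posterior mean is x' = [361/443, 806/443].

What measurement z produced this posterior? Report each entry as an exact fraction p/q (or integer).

x̄ = F·x = [-1, -8]
P̄ = F·P·Fᵀ + Q = [5 8; 8 35]
S = H·P̄·Hᵀ + R = [114 -153; -153 217]
K = P̄·Hᵀ·S⁻¹ = [1010/1329 219/443; 1061/1329 84/443]
x' − x̄ = [804/443, 4350/443] = K·y
y = (KᵀK)⁻¹·Kᵀ·(x' − x̄) = [18, -24]
z = y + H·x̄ = [18, -24] + [-15, 21] = [3, -3]

z = [3, -3]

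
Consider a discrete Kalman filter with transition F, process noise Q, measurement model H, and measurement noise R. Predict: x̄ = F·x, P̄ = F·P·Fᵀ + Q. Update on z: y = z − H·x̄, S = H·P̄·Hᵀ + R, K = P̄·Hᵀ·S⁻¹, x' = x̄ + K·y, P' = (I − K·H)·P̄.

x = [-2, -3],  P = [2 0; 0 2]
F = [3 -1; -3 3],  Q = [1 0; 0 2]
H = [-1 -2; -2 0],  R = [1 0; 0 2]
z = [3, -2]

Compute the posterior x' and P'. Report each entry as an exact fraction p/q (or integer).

x̄ = F·x = [-3, -3]
P̄ = F·P·Fᵀ + Q = [21 -24; -24 38]
y = z − H·x̄ = [-6, -8]
S = H·P̄·Hᵀ + R = [78 -54; -54 86]
K = P̄·Hᵀ·S⁻¹ = [9/632 -303/632; -235/474 39/158]
x' = x̄ + K·y = [3/4, -2]
P' = (I − K·H)·P̄ = [303/632 -39/158; -39/158 88/237]

x' = [3/4, -2]
P' = [303/632 -39/158; -39/158 88/237]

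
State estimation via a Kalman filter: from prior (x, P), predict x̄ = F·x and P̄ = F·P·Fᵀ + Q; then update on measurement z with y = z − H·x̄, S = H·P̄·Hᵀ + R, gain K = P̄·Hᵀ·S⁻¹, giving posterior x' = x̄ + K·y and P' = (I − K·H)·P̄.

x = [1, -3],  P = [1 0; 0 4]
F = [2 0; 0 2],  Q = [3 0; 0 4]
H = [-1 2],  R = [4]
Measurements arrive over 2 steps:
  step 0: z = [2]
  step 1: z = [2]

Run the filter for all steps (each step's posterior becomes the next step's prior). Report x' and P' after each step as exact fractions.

step 0: x' = [10/13, 94/91], P' = [84/13 40/13; 40/13 220/91]
step 1: x' = [1118/697, 6388/3485], P' = [19780/697 9736/697; 9736/697 27076/3485]

step 0: x̄ = F·x = [2, -6]
step 0: P̄ = F·P·Fᵀ + Q = [7 0; 0 20]
step 0: y = z − H·x̄ = [16]
step 0: S = H·P̄·Hᵀ + R = [91]
step 0: K = P̄·Hᵀ·S⁻¹ = [-1/13; 40/91]
step 0: x' = x̄ + K·y = [10/13, 94/91]
step 0: P' = (I − K·H)·P̄ = [84/13 40/13; 40/13 220/91]
step 1: x̄ = F·x = [20/13, 188/91]
step 1: P̄ = F·P·Fᵀ + Q = [375/13 160/13; 160/13 1244/91]
step 1: y = z − H·x̄ = [-54/91]
step 1: S = H·P̄·Hᵀ + R = [3485/91]
step 1: K = P̄·Hᵀ·S⁻¹ = [-77/697; 1368/3485]
step 1: x' = x̄ + K·y = [1118/697, 6388/3485]
step 1: P' = (I − K·H)·P̄ = [19780/697 9736/697; 9736/697 27076/3485]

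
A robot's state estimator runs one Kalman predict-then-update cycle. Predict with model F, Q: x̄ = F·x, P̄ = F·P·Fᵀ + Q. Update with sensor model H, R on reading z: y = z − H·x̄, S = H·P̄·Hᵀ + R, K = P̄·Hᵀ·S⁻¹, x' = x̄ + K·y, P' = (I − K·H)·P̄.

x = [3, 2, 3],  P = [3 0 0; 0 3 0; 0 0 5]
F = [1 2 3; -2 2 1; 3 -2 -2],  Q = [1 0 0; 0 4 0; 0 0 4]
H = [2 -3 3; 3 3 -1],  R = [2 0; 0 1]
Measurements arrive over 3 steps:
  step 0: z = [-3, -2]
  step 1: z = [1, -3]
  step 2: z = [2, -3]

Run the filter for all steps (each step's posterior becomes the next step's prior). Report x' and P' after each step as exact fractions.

step 0: x' = [-626915/620448, 85833/206816, 29257/206816], P' = [439537/620448 -234083/206816 -311715/206816; -234083/206816 428923/206816 571099/206816; -311715/206816 571099/206816 797499/206816]
step 1: x' = [-84294611653/115177123298, -5773347136/57588561649, 34719259544/57588561649], P' = [31675815923/57588561649 -97957578221/115177123298 -130126312197/115177123298; -97957578221/115177123298 180746557105/115177123298 239674407323/115177123298; -130126312197/115177123298 239674407323/115177123298 338170459873/115177123298]
step 2: x' = [-6297905294956367/16105482565764148, -8236272451115613/16105482565764148, 5591734856343209/16105482565764148], P' = [8841489694183795/16105482565764148 -13670666124107835/16105482565764148 -18159508435697377/16105482565764148; -13670666124107835/16105482565764148 25231449273831209/16105482565764148 33456227381446903/16105482565764148; -18159508435697377/16105482565764148 33456227381446903/16105482565764148 47208010294381273/16105482565764148]

step 0: x̄ = F·x = [16, 1, -1]
step 0: P̄ = F·P·Fᵀ + Q = [61 21 -33; 21 33 -40; -33 -40 63]
step 0: y = z − H·x̄ = [-29, -54]
step 0: S = H·P̄·Hᵀ + R = [1182 -894; -894 1726]
step 0: K = P̄·Hᵀ·S⁻¹ = [90193/620448 49003/206816; -20819/206816 13421/206816; 27885/206816 -19347/206816]
step 0: x' = x̄ + K·y = [-626915/620448, 85833/206816, 29257/206816]
step 0: P' = (I − K·H)·P̄ = [439537/620448 -234083/206816 -311715/206816; -234083/206816 428923/206816 571099/206816; -311715/206816 571099/206816 797499/206816]
step 1: x̄ = F·x = [37849/155112, 1856599/620448, -37265/8992]
step 1: P̄ = F·P·Fᵀ + Q = [1246226/19389 7808023/155112 -161853/2248; 7808023/155112 27991273/620448 -527791/8992; -161853/2248 -527791/8992 789997/8992]
step 1: y = z − H·x̄ = [3400327/155112, -1742769/103408]
step 1: S = H·P̄·Hᵀ + R = [20248175/19389 -42482611/25852; -42482611/25852 142889707/51704]
step 1: K = P̄·Hᵀ·S⁻¹ = [7549265441/57588561649 13154236536/57588561649; -4782901447/57588561649 8692529329/115177123298; 8808883314/57588561649 -9526174495/115177123298]
step 1: x' = x̄ + K·y = [-84294611653/115177123298, -5773347136/57588561649, 34719259544/57588561649]
step 1: P' = (I − K·H)·P̄ = [31675815923/57588561649 -97957578221/115177123298 -130126312197/115177123298; -97957578221/115177123298 180746557105/115177123298 239674407323/115177123298; -130126312197/115177123298 239674407323/115177123298 338170459873/115177123298]
step 2: x̄ = F·x = [100927557067/115177123298, 107467176925/57588561649, -368667484591/115177123298]
step 2: P̄ = F·P·Fᵀ + Q = [5648553824231/115177123298 2187368160179/57588561649 -6261412663613/115177123298; 2187368160179/57588561649 4038135212717/115177123298 -5107943350769/115177123298; -6261412663613/115177123298 -5107943350769/115177123298 3880471595659/57588561649]
step 2: y = z − H·x̄ = [1779304647785/115177123298, -830892293618/57588561649]
step 2: S = H·P̄·Hᵀ + R = [93325467686025/115177123298 -71992070679307/57588561649; -71992070679307/57588561649 121008855749942/57588561649]
step 2: K = P̄·Hᵀ·S⁻¹ = [1054113113399741/8052741282882074 3671979145925257/16105482565764148; -666749481342147/8052741282882074 1226122067723219/16105482565764148; 1234082966852089/8052741282882074 -1317853457132695/16105482565764148]
step 2: x' = x̄ + K·y = [-6297905294956367/16105482565764148, -8236272451115613/16105482565764148, 5591734856343209/16105482565764148]
step 2: P' = (I − K·H)·P̄ = [8841489694183795/16105482565764148 -13670666124107835/16105482565764148 -18159508435697377/16105482565764148; -13670666124107835/16105482565764148 25231449273831209/16105482565764148 33456227381446903/16105482565764148; -18159508435697377/16105482565764148 33456227381446903/16105482565764148 47208010294381273/16105482565764148]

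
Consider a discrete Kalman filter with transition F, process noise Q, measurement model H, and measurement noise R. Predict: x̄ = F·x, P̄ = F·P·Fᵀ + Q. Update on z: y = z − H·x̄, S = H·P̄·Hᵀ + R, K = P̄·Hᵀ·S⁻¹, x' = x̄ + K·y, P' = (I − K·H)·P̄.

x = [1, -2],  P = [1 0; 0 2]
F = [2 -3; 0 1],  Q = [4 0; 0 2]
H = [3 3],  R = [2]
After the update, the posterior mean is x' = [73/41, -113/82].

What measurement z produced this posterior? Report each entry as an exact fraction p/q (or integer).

x̄ = F·x = [8, -2]
P̄ = F·P·Fᵀ + Q = [26 -6; -6 4]
S = H·P̄·Hᵀ + R = [164]
K = P̄·Hᵀ·S⁻¹ = [15/41; -3/82]
x' − x̄ = [-255/41, 51/82] = K·y
y = (KᵀK)⁻¹·Kᵀ·(x' − x̄) = [-17]
z = y + H·x̄ = [-17] + [18] = [1]

z = [1]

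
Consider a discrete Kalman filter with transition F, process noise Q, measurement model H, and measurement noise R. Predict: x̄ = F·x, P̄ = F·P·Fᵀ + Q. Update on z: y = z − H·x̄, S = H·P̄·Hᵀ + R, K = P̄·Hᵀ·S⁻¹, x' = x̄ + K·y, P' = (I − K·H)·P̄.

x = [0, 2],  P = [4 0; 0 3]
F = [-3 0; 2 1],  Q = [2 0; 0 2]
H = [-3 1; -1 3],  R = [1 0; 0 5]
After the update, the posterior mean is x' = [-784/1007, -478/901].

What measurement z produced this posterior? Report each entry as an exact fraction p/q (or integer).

x̄ = F·x = [0, 2]
P̄ = F·P·Fᵀ + Q = [38 -24; -24 21]
S = H·P̄·Hᵀ + R = [508 417; 417 376]
K = P̄·Hᵀ·S⁻¹ = [-354/1007 98/1007; -69/901 285/901]
x' − x̄ = [-784/1007, -2280/901] = K·y
y = (KᵀK)⁻¹·Kᵀ·(x' − x̄) = [0, -8]
z = y + H·x̄ = [0, -8] + [2, 6] = [2, -2]

z = [2, -2]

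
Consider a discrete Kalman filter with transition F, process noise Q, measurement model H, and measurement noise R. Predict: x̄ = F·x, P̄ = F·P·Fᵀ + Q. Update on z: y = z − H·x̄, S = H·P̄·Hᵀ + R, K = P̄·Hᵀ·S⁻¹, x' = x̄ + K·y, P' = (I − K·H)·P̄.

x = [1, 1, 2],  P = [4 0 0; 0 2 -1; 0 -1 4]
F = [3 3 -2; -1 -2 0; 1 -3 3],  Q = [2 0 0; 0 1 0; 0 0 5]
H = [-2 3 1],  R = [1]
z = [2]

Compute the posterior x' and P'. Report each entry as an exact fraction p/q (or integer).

x̄ = F·x = [2, -3, 4]
P̄ = F·P·Fᵀ + Q = [84 -28 -45; -28 13 14; -45 14 81]
y = z − H·x̄ = [11]
S = H·P̄·Hᵀ + R = [1135]
K = P̄·Hᵀ·S⁻¹ = [-297/1135; 109/1135; 213/1135]
x' = x̄ + K·y = [-997/1135, -2206/1135, 6883/1135]
P' = (I − K·H)·P̄ = [7131/1135 593/1135 12186/1135; 593/1135 2874/1135 -7327/1135; 12186/1135 -7327/1135 46566/1135]

x' = [-997/1135, -2206/1135, 6883/1135]
P' = [7131/1135 593/1135 12186/1135; 593/1135 2874/1135 -7327/1135; 12186/1135 -7327/1135 46566/1135]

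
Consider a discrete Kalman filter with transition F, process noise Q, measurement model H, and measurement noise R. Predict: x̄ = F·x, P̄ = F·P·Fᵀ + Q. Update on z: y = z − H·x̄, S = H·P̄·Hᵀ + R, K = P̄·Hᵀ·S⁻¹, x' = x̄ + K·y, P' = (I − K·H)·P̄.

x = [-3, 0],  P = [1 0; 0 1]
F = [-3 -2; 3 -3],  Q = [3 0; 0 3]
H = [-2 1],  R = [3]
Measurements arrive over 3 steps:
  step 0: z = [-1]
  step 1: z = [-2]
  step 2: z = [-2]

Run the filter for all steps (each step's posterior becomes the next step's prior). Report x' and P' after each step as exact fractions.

step 0: x' = [-1/10, -99/50], P' = [15/4 129/20; 129/20 1371/100]
step 1: x' = [28099/7526, 20551/3763], P' = [111477/15052 97971/7526; 97971/7526 95679/3763]
step 2: x' = [787744/293561, 1029572/293561], P' = [2137471/293561 3742915/293561; 3742915/293561 36497243/1467805]

step 0: x̄ = F·x = [9, -9]
step 0: P̄ = F·P·Fᵀ + Q = [16 -3; -3 21]
step 0: y = z − H·x̄ = [26]
step 0: S = H·P̄·Hᵀ + R = [100]
step 0: K = P̄·Hᵀ·S⁻¹ = [-7/20; 27/100]
step 0: x' = x̄ + K·y = [-1/10, -99/50]
step 0: P' = (I − K·H)·P̄ = [15/4 129/20; 129/20 1371/100]
step 1: x̄ = F·x = [213/50, 141/25]
step 1: P̄ = F·P·Fᵀ + Q = [16899/100 3393/50; 3393/50 1101/25]
step 1: y = z − H·x̄ = [22/25]
step 1: S = H·P̄·Hᵀ + R = [11289/25]
step 1: K = P̄·Hᵀ·S⁻¹ = [-2251/3763; -764/3763]
step 1: x' = x̄ + K·y = [28099/7526, 20551/3763]
step 1: P' = (I − K·H)·P̄ = [111477/15052 97971/7526; 97971/7526 95679/3763]
step 2: x̄ = F·x = [-166501/7526, -39009/7526]
step 2: P̄ = F·P·Fᵀ + Q = [4930617/15052 1880829/15052; 1880829/15052 965937/15052]
step 2: y = z − H·x̄ = [-309045/7526]
step 2: S = H·P̄·Hᵀ + R = [13210245/15052]
step 2: K = P̄·Hᵀ·S⁻¹ = [-532027/880683; -931907/4403415]
step 2: x' = x̄ + K·y = [787744/293561, 1029572/293561]
step 2: P' = (I − K·H)·P̄ = [2137471/293561 3742915/293561; 3742915/293561 36497243/1467805]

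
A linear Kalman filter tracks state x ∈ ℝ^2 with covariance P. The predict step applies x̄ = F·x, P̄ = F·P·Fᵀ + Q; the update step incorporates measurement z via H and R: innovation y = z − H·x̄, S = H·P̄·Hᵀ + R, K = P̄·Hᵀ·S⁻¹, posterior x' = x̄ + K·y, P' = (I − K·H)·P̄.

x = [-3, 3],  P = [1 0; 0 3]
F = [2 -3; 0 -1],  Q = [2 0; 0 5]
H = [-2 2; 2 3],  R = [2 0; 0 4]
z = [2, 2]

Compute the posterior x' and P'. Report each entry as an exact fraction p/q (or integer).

x̄ = F·x = [-15, -3]
P̄ = F·P·Fᵀ + Q = [33 9; 9 8]
y = z − H·x̄ = [-22, 41]
S = H·P̄·Hᵀ + R = [94 -102; -102 316]
K = P̄·Hᵀ·S⁻¹ = [-2841/9650 1923/9650; 913/4825 936/4825]
x' = x̄ + K·y = [-681/1930, 763/965]
P' = (I − K·H)·P̄ = [3243/9650 201/4825; 201/4825 1114/4825]

x' = [-681/1930, 763/965]
P' = [3243/9650 201/4825; 201/4825 1114/4825]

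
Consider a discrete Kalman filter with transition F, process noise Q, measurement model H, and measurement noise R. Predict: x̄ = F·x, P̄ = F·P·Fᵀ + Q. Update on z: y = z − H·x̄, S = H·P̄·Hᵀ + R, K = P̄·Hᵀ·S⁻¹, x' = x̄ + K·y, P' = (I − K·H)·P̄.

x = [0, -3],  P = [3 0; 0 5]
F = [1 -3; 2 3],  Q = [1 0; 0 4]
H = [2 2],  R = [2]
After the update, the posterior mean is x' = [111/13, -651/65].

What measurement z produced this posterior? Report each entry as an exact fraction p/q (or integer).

x̄ = F·x = [9, -9]
P̄ = F·P·Fᵀ + Q = [49 -39; -39 61]
S = H·P̄·Hᵀ + R = [130]
K = P̄·Hᵀ·S⁻¹ = [2/13; 22/65]
x' − x̄ = [-6/13, -66/65] = K·y
y = (KᵀK)⁻¹·Kᵀ·(x' − x̄) = [-3]
z = y + H·x̄ = [-3] + [0] = [-3]

z = [-3]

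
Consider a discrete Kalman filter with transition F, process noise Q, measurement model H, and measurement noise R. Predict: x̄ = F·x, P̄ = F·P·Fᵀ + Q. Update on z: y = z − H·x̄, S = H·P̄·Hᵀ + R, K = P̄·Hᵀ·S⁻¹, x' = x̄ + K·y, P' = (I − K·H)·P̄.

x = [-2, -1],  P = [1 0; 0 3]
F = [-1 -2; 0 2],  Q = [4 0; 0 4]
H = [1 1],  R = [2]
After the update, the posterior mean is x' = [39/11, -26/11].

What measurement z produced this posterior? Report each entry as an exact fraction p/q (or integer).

x̄ = F·x = [4, -2]
P̄ = F·P·Fᵀ + Q = [17 -12; -12 16]
S = H·P̄·Hᵀ + R = [11]
K = P̄·Hᵀ·S⁻¹ = [5/11; 4/11]
x' − x̄ = [-5/11, -4/11] = K·y
y = (KᵀK)⁻¹·Kᵀ·(x' − x̄) = [-1]
z = y + H·x̄ = [-1] + [2] = [1]

z = [1]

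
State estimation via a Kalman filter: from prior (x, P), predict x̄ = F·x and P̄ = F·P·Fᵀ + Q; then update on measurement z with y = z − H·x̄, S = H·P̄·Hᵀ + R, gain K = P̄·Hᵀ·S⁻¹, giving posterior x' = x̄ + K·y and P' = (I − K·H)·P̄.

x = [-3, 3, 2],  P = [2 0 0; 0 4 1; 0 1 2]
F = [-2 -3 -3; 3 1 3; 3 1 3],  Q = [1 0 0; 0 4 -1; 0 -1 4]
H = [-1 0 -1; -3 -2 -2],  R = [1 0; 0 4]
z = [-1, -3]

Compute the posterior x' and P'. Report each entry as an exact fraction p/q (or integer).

x̄ = F·x = [-9, 0, 0]
P̄ = F·P·Fᵀ + Q = [81 -54 -54; -54 50 45; -54 45 50]
y = z − H·x̄ = [-10, -30]
S = H·P̄·Hᵀ + R = [24 55; 55 197]
K = P̄·Hᵀ·S⁻¹ = [-3834/1703 837/1703; 3313/1703 -1167/1703; 2328/1703 -892/1703]
x' = x̄ + K·y = [-2097/1703, 1880/1703, 3480/1703]
P' = (I − K·H)·P̄ = [57024/1703 -34020/1703 -53190/1703; -34020/1703 22657/1703 30707/1703; -53190/1703 30707/1703 50862/1703]

x' = [-2097/1703, 1880/1703, 3480/1703]
P' = [57024/1703 -34020/1703 -53190/1703; -34020/1703 22657/1703 30707/1703; -53190/1703 30707/1703 50862/1703]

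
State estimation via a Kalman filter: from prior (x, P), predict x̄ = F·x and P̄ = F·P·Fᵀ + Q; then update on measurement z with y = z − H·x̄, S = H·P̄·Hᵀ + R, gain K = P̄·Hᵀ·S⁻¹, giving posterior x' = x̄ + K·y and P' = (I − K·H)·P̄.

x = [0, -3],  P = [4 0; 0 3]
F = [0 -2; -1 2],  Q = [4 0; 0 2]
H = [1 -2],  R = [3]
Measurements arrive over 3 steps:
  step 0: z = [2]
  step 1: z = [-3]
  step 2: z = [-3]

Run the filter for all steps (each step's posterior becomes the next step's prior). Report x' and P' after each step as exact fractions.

step 0: x̄ = F·x = [6, -6]
step 0: P̄ = F·P·Fᵀ + Q = [16 -12; -12 18]
step 0: y = z − H·x̄ = [-16]
step 0: S = H·P̄·Hᵀ + R = [139]
step 0: K = P̄·Hᵀ·S⁻¹ = [40/139; -48/139]
step 0: x' = x̄ + K·y = [194/139, -66/139]
step 0: P' = (I − K·H)·P̄ = [624/139 252/139; 252/139 198/139]
step 1: x̄ = F·x = [132/139, -326/139]
step 1: P̄ = F·P·Fᵀ + Q = [1348/139 -288/139; -288/139 686/139]
step 1: y = z − H·x̄ = [-1201/139]
step 1: S = H·P̄·Hᵀ + R = [5661/139]
step 1: K = P̄·Hᵀ·S⁻¹ = [52/153; -1660/5661]
step 1: x' = x̄ + K·y = [-304/153, 1066/5661]
step 1: P' = (I − K·H)·P̄ = [764/153 304/153; 304/153 8114/5661]
step 2: x̄ = F·x = [-2132/5661, 4460/1887]
step 2: P̄ = F·P·Fᵀ + Q = [55100/5661 -3320/1887; -3320/1887 3006/629]
step 2: y = z − H·x̄ = [11909/5661]
step 2: S = H·P̄·Hᵀ + R = [220139/5661]
step 2: K = P̄·Hᵀ·S⁻¹ = [75020/220139; -64068/220139]
step 2: x' = x̄ + K·y = [74912/220139, 385528/220139]
step 2: P' = (I − K·H)·P̄ = [1148500/220139 461720/220139; 461720/220139 326962/220139]

step 0: x' = [194/139, -66/139], P' = [624/139 252/139; 252/139 198/139]
step 1: x' = [-304/153, 1066/5661], P' = [764/153 304/153; 304/153 8114/5661]
step 2: x' = [74912/220139, 385528/220139], P' = [1148500/220139 461720/220139; 461720/220139 326962/220139]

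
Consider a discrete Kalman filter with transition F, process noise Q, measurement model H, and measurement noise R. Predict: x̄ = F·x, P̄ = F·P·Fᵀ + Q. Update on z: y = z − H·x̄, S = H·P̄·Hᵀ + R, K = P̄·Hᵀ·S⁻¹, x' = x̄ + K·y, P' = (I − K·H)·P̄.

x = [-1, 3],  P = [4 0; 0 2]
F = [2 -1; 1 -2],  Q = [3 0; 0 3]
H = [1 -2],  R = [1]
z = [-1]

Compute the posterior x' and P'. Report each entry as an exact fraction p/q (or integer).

x' = [-70/17, -29/17]
P' = [705/34 177/17; 177/17 93/17]

x̄ = F·x = [-5, -7]
P̄ = F·P·Fᵀ + Q = [21 12; 12 15]
y = z − H·x̄ = [-10]
S = H·P̄·Hᵀ + R = [34]
K = P̄·Hᵀ·S⁻¹ = [-3/34; -9/17]
x' = x̄ + K·y = [-70/17, -29/17]
P' = (I − K·H)·P̄ = [705/34 177/17; 177/17 93/17]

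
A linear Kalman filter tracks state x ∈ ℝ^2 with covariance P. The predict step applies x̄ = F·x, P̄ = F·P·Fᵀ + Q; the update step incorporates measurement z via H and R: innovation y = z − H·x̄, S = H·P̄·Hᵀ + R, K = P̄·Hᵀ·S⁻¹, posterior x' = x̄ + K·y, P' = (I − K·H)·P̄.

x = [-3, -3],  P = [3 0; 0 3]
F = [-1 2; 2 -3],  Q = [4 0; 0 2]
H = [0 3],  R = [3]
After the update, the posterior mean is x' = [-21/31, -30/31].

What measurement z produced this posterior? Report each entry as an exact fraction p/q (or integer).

x̄ = F·x = [-3, 3]
P̄ = F·P·Fᵀ + Q = [19 -24; -24 41]
S = H·P̄·Hᵀ + R = [372]
K = P̄·Hᵀ·S⁻¹ = [-6/31; 41/124]
x' − x̄ = [72/31, -123/31] = K·y
y = (KᵀK)⁻¹·Kᵀ·(x' − x̄) = [-12]
z = y + H·x̄ = [-12] + [9] = [-3]

z = [-3]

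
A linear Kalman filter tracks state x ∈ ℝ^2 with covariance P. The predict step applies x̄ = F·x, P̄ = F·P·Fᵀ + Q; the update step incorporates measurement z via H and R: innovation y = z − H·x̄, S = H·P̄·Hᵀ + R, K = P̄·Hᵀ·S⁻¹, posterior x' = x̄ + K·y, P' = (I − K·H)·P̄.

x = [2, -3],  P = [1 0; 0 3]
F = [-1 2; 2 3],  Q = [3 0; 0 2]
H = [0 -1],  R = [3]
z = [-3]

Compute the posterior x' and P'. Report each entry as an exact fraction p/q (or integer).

x' = [-40/9, 7/3]
P' = [80/9 4/3; 4/3 11/4]

x̄ = F·x = [-8, -5]
P̄ = F·P·Fᵀ + Q = [16 16; 16 33]
y = z − H·x̄ = [-8]
S = H·P̄·Hᵀ + R = [36]
K = P̄·Hᵀ·S⁻¹ = [-4/9; -11/12]
x' = x̄ + K·y = [-40/9, 7/3]
P' = (I − K·H)·P̄ = [80/9 4/3; 4/3 11/4]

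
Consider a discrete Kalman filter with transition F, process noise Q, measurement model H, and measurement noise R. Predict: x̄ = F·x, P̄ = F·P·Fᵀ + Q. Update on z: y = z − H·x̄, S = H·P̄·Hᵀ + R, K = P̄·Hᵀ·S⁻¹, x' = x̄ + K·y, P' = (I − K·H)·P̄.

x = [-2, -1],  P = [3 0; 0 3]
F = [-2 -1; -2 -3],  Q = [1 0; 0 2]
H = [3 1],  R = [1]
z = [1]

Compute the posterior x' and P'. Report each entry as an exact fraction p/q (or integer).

x' = [37/104, 0]
P' = [77/104 -2; -2 19/3]

x̄ = F·x = [5, 7]
P̄ = F·P·Fᵀ + Q = [16 21; 21 41]
y = z − H·x̄ = [-21]
S = H·P̄·Hᵀ + R = [312]
K = P̄·Hᵀ·S⁻¹ = [23/104; 1/3]
x' = x̄ + K·y = [37/104, 0]
P' = (I − K·H)·P̄ = [77/104 -2; -2 19/3]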